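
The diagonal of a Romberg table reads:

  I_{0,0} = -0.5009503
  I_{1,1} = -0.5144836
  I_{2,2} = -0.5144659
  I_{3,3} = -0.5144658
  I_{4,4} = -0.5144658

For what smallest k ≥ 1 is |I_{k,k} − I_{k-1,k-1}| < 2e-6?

k = 3

|I_{1,1} − I_{0,0}| = 0.0135333 ≥ 2e-6
|I_{2,2} − I_{1,1}| = 0.0000177 ≥ 2e-6
|I_{3,3} − I_{2,2}| = 0.0000001 < 2e-6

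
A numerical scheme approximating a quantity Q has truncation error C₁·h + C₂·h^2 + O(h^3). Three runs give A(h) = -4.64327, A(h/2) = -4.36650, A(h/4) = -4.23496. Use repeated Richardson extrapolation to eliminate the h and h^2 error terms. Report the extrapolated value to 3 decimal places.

First eliminate the h term (factor 2^1 = 2):
  B₁ = (2·(-4.36650) − (-4.64327))/1 = -4.08973
  B₂ = (2·(-4.23496) − (-4.36650))/1 = -4.10342
Then eliminate the h^2 term (factor 2^2 = 4):
  (4·(-4.10342) − (-4.08973))/3 = -4.10798

-4.108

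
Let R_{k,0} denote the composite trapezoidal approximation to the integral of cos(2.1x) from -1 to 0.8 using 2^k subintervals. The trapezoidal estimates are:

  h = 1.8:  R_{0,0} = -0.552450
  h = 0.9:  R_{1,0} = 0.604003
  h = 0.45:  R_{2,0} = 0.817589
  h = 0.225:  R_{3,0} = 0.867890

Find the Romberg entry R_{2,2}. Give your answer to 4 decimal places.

0.8821

Richardson extrapolation on the trapezoidal column (denominator 4−1=3):
R_{1,1} = (4·0.604003 − (-0.552450)) / 3 = 0.989487
R_{2,1} = (4·0.817589 − 0.604003) / 3 = 0.888784
R_{2,2} = (16·0.888784 − 0.989487) / 15 = 0.882070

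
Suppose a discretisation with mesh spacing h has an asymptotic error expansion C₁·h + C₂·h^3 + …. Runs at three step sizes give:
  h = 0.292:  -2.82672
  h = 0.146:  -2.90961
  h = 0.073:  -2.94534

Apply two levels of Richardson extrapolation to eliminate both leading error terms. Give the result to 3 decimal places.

-2.979

First eliminate the h term (factor 2^1 = 2):
  B₁ = (2·(-2.90961) − (-2.82672))/1 = -2.99250
  B₂ = (2·(-2.94534) − (-2.90961))/1 = -2.98107
Then eliminate the h^3 term (factor 2^3 = 8):
  (8·(-2.98107) − (-2.99250))/7 = -2.97944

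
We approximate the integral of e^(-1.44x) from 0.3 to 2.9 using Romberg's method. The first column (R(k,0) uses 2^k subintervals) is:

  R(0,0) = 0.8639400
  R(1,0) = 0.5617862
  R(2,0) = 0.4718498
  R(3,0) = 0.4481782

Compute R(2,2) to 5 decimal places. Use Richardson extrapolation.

Richardson extrapolation on the trapezoidal column (denominator 4−1=3):
R(1,1) = 0.5617862 + (0.5617862 − 0.8639400)/3 = 0.4610683
R(2,1) = (4·0.4718498 − 0.5617862) / 3 = 0.4418710
R(2,2) = (16·0.4418710 − 0.4610683) / 15 = 0.4405912

0.44059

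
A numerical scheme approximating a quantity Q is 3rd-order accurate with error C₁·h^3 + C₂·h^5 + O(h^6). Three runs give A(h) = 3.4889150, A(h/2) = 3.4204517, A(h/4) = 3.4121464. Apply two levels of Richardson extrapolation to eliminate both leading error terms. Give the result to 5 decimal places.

First eliminate the h^3 term (factor 2^3 = 8):
  B₁ = (8·3.4204517 − 3.4889150)/7 = 3.4106712
  B₂ = (8·3.4121464 − 3.4204517)/7 = 3.4109599
Then eliminate the h^5 term (factor 2^5 = 32):
  (32·3.4109599 − 3.4106712)/31 = 3.4109692

3.41097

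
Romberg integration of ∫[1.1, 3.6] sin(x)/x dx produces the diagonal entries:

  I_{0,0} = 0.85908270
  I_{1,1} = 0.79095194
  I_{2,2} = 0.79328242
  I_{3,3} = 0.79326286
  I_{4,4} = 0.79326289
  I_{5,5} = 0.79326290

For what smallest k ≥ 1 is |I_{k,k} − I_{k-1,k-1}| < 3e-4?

k = 3

|I_{1,1} − I_{0,0}| = 0.06813076 ≥ 3e-4
|I_{2,2} − I_{1,1}| = 0.00233048 ≥ 3e-4
|I_{3,3} − I_{2,2}| = 0.00001956 < 3e-4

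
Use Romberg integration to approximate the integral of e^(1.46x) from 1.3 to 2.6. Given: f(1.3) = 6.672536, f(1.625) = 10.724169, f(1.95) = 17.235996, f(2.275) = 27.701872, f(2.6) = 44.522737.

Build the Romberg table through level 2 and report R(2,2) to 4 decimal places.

25.9254

R(0,0) (trapezoid, 1 panel, h=1.3000): 33.276927
R(1,0) (trapezoid, 2 panels, h=0.6500): 27.841861
R(2,0) (trapezoid, 4 panels, h=0.3250): 26.409394
R(1,1) = 27.841861 + (27.841861 − 33.276927)/3 = 26.030172
R(2,1) = 26.409394 + (26.409394 − 27.841861)/3 = 25.931905
R(2,2) = 25.931905 + (25.931905 − 26.030172)/15 = 25.925354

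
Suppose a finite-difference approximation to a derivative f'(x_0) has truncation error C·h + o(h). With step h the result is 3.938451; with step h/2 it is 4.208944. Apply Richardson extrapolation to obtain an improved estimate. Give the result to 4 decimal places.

Extrapolated value = (2·A(h/2) − A(h)) / (2 − 1)
= (2·4.208944 − 3.938451) / 1
= 4.479437 / 1 = 4.479437

4.4794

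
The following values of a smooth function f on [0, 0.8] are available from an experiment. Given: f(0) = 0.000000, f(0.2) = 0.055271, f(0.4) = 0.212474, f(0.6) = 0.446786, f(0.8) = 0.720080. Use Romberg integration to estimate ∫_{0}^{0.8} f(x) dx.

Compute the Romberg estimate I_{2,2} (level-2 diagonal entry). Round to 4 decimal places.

I_{0,0} (trapezoid, 1 panel, h=0.8000): 0.288032
I_{1,0} (trapezoid, 2 panels, h=0.4000): 0.229006
I_{2,0} (trapezoid, 4 panels, h=0.2000): 0.214914
I_{1,1} = 0.229006 + (0.229006 − 0.288032)/3 = 0.209331
I_{2,1} = 0.214914 + (0.214914 − 0.229006)/3 = 0.210217
I_{2,2} = 0.210217 + (0.210217 − 0.209331)/15 = 0.210276

0.2103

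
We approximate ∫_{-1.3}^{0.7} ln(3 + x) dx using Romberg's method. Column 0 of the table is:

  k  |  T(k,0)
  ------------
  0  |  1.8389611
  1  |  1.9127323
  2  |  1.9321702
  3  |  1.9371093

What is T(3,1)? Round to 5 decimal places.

1.93876

Richardson extrapolation on the trapezoidal column (denominator 4−1=3):
T(3,1) = (4·1.9371093 − 1.9321702) / 3 = 1.9387557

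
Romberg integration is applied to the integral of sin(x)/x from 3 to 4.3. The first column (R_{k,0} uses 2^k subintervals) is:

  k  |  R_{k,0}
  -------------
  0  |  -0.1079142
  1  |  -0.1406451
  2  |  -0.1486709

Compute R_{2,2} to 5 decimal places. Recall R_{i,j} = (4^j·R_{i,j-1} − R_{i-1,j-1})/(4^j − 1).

R_{1,1} = (4·(-0.1406451) − (-0.1079142)) / 3 = -0.1515554
R_{2,1} = -0.1486709 + (-0.1486709 − (-0.1406451))/3 = -0.1513462
R_{2,2} = -0.1513462 + (-0.1513462 − (-0.1515554))/15 = -0.1513323

-0.15133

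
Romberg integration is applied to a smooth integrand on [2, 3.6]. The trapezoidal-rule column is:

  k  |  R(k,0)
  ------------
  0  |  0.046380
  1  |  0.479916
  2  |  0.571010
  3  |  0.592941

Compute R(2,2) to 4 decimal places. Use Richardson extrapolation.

Richardson extrapolation on the trapezoidal column (denominator 4−1=3):
R(1,1) = 0.479916 + (0.479916 − 0.046380)/3 = 0.624428
R(2,1) = (4·0.571010 − 0.479916) / 3 = 0.601375
R(2,2) = 0.601375 + (0.601375 − 0.624428)/15 = 0.599838

0.5998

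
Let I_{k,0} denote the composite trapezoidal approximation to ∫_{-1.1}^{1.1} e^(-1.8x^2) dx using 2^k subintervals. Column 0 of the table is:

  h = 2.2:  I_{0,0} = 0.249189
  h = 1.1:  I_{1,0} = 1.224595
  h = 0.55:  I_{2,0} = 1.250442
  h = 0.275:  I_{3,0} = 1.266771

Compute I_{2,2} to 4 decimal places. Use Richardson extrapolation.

1.2397

Richardson extrapolation on the trapezoidal column (denominator 4−1=3):
I_{1,1} = 1.224595 + (1.224595 − 0.249189)/3 = 1.549730
I_{2,1} = 1.250442 + (1.250442 − 1.224595)/3 = 1.259058
I_{2,2} = (16·1.259058 − 1.549730) / 15 = 1.239680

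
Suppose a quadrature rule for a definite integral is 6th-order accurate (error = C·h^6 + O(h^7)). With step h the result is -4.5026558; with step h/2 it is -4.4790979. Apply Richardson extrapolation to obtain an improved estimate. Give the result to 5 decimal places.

-4.47872

Extrapolated value = (64·A(h/2) − A(h)) / (64 − 1)
= (64·(-4.4790979) − (-4.5026558)) / 63
= -282.1596098 / 63 = -4.4787240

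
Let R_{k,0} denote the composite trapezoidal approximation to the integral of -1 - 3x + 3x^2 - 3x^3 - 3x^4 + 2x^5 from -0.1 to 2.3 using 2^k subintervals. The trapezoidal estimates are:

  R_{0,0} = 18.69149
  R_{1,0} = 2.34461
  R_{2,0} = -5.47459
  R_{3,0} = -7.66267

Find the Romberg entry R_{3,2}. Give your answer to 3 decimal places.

Richardson extrapolation on the trapezoidal column (denominator 4−1=3):
R_{2,1} = (4·(-5.47459) − 2.34461) / 3 = -8.08099
R_{3,1} = (4·(-7.66267) − (-5.47459)) / 3 = -8.39203
R_{3,2} = (16·(-8.39203) − (-8.08099)) / 15 = -8.41277
(Column j=1 coincides with Simpson's rule on the same nodes.)

-8.413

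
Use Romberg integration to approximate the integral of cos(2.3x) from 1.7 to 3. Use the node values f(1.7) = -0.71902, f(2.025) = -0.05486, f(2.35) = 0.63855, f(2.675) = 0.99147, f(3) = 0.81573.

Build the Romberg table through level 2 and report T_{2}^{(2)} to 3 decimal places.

T_{0}^{(0)} (trapezoid, 1 panel, h=1.3000): 0.06286
T_{1}^{(0)} (trapezoid, 2 panels, h=0.6500): 0.44649
T_{2}^{(0)} (trapezoid, 4 panels, h=0.3250): 0.52764
T_{1}^{(1)} = 0.44649 + (0.44649 − 0.06286)/3 = 0.57437
T_{2}^{(1)} = 0.52764 + (0.52764 − 0.44649)/3 = 0.55469
T_{2}^{(2)} = 0.55469 + (0.55469 − 0.57437)/15 = 0.55338

0.553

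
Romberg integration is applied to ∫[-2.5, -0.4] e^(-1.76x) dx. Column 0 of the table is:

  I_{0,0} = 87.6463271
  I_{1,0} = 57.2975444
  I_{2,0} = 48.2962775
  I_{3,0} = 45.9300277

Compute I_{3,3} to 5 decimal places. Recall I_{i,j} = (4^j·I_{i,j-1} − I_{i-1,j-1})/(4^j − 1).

45.13035

Richardson extrapolation on the trapezoidal column (denominator 4−1=3):
I_{1,1} = (4·57.2975444 − 87.6463271) / 3 = 47.1812835
I_{2,1} = (4·48.2962775 − 57.2975444) / 3 = 45.2958552
I_{3,1} = (4·45.9300277 − 48.2962775) / 3 = 45.1412778
I_{2,2} = (16·45.2958552 − 47.1812835) / 15 = 45.1701600
I_{3,2} = (16·45.1412778 − 45.2958552) / 15 = 45.1309726
I_{3,3} = 45.1309726 + (45.1309726 − 45.1701600)/63 = 45.1303506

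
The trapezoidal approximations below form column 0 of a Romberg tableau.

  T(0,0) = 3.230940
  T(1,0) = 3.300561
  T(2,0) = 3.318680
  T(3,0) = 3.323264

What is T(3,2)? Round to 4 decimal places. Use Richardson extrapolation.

Richardson extrapolation on the trapezoidal column (denominator 4−1=3):
T(2,1) = (4·3.318680 − 3.300561) / 3 = 3.324720
T(3,1) = (4·3.323264 − 3.318680) / 3 = 3.324792
T(3,2) = 3.324792 + (3.324792 − 3.324720)/15 = 3.324797

3.3248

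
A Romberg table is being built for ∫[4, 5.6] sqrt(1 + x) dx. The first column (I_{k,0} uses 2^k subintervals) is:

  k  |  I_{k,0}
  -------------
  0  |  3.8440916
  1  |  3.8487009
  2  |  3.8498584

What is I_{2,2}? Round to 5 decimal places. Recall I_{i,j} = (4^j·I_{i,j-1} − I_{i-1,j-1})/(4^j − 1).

3.85024

Richardson extrapolation on the trapezoidal column (denominator 4−1=3):
I_{1,1} = 3.8487009 + (3.8487009 − 3.8440916)/3 = 3.8502373
I_{2,1} = 3.8498584 + (3.8498584 − 3.8487009)/3 = 3.8502442
I_{2,2} = 3.8502442 + (3.8502442 − 3.8502373)/15 = 3.8502447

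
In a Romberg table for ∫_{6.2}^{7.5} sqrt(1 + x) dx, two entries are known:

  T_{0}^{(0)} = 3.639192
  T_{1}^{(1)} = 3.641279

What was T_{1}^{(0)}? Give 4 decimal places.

3.6408

From T_{1}^{(1)} = (4·T_{1}^{(0)} − T_{0}^{(0)})/3, solve for T_{1}^{(0)}:
4·T_{1}^{(0)} = 3·3.641279 + 3.639192 = 14.563029
T_{1}^{(0)} = 3.640757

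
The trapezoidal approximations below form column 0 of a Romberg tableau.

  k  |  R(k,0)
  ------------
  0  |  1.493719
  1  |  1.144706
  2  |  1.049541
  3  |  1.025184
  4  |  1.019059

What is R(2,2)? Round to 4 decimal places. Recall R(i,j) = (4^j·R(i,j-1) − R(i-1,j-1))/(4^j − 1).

Richardson extrapolation on the trapezoidal column (denominator 4−1=3):
R(1,1) = 1.144706 + (1.144706 − 1.493719)/3 = 1.028368
R(2,1) = 1.049541 + (1.049541 − 1.144706)/3 = 1.017819
R(2,2) = (16·1.017819 − 1.028368) / 15 = 1.017116

1.0171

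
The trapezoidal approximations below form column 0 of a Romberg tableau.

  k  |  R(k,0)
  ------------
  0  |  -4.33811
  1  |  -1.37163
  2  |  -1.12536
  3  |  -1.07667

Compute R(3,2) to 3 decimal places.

-1.062

Richardson extrapolation on the trapezoidal column (denominator 4−1=3):
R(2,1) = -1.12536 + (-1.12536 − (-1.37163))/3 = -1.04327
R(3,1) = (4·(-1.07667) − (-1.12536)) / 3 = -1.06044
R(3,2) = -1.06044 + (-1.06044 − (-1.04327))/15 = -1.06158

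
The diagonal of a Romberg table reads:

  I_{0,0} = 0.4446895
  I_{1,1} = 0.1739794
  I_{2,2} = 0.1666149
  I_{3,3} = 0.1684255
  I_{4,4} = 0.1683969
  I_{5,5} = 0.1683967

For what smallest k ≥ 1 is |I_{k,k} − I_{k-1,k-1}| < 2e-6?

|I_{1,1} − I_{0,0}| = 0.2707101 ≥ 2e-6
|I_{2,2} − I_{1,1}| = 0.0073645 ≥ 2e-6
|I_{3,3} − I_{2,2}| = 0.0018106 ≥ 2e-6
|I_{4,4} − I_{3,3}| = 0.0000286 ≥ 2e-6
|I_{5,5} − I_{4,4}| = 0.0000002 < 2e-6

k = 5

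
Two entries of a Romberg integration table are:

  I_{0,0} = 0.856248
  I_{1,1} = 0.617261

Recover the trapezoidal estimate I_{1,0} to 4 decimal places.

0.6770

From I_{1,1} = (4·I_{1,0} − I_{0,0})/3, solve for I_{1,0}:
4·I_{1,0} = 3·0.617261 + 0.856248 = 2.708031
I_{1,0} = 0.677008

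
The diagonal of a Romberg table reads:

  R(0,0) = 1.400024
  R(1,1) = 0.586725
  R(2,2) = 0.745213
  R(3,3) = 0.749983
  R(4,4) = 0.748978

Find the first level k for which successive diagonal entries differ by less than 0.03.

k = 3

|R(1,1) − R(0,0)| = 0.813299 ≥ 0.03
|R(2,2) − R(1,1)| = 0.158488 ≥ 0.03
|R(3,3) − R(2,2)| = 0.004770 < 0.03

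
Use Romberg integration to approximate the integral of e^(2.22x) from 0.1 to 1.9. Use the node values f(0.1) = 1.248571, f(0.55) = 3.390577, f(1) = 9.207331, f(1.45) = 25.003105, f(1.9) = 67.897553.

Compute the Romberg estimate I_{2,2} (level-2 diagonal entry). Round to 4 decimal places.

I_{0,0} (trapezoid, 1 panel, h=1.8000): 62.231512
I_{1,0} (trapezoid, 2 panels, h=0.9000): 39.402354
I_{2,0} (trapezoid, 4 panels, h=0.4500): 32.478334
I_{1,1} = 39.402354 + (39.402354 − 62.231512)/3 = 31.792635
I_{2,1} = 32.478334 + (32.478334 − 39.402354)/3 = 30.170327
I_{2,2} = 30.170327 + (30.170327 − 31.792635)/15 = 30.062173

30.0622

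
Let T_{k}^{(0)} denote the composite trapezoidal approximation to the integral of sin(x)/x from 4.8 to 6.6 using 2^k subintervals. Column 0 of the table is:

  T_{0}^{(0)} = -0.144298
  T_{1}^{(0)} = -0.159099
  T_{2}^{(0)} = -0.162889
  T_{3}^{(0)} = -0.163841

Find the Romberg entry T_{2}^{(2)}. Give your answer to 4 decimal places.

Richardson extrapolation on the trapezoidal column (denominator 4−1=3):
T_{1}^{(1)} = (4·(-0.159099) − (-0.144298)) / 3 = -0.164033
T_{2}^{(1)} = -0.162889 + (-0.162889 − (-0.159099))/3 = -0.164152
T_{2}^{(2)} = -0.164152 + (-0.164152 − (-0.164033))/15 = -0.164160
(Column j=1 coincides with Simpson's rule on the same nodes.)

-0.1642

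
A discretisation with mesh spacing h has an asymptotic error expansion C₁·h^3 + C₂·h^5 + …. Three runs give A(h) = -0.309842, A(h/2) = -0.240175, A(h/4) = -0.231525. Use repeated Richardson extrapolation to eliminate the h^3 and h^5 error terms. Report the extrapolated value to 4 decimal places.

-0.2303

First eliminate the h^3 term (factor 2^3 = 8):
  B₁ = (8·(-0.240175) − (-0.309842))/7 = -0.230223
  B₂ = (8·(-0.231525) − (-0.240175))/7 = -0.230289
Then eliminate the h^5 term (factor 2^5 = 32):
  (32·(-0.230289) − (-0.230223))/31 = -0.230291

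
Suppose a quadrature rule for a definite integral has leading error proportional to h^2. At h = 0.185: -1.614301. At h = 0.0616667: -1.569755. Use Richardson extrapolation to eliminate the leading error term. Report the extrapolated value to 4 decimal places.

The leading error scales as h^2; refining by a factor of 3 reduces it by 3^2 = 9.
Extrapolated value = (9·A(h/3) − A(h)) / (9 − 1)
= (9·(-1.569755) − (-1.614301)) / 8
= -12.513494 / 8 = -1.564187

-1.5642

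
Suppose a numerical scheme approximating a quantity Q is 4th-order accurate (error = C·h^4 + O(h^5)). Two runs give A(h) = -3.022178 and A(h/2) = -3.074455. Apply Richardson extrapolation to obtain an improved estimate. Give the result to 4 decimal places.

The leading error scales as h^4; refining by a factor of 2 reduces it by 2^4 = 16.
Extrapolated value = (16·A(h/2) − A(h)) / (16 − 1)
= (16·(-3.074455) − (-3.022178)) / 15
= -46.169102 / 15 = -3.077940

-3.0779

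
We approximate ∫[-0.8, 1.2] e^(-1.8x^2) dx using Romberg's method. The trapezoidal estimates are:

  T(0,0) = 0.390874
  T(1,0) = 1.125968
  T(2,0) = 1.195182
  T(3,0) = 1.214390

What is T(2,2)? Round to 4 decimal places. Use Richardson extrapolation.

T(1,1) = 1.125968 + (1.125968 − 0.390874)/3 = 1.370999
T(2,1) = (4·1.195182 − 1.125968) / 3 = 1.218253
T(2,2) = 1.218253 + (1.218253 − 1.370999)/15 = 1.208070

1.2081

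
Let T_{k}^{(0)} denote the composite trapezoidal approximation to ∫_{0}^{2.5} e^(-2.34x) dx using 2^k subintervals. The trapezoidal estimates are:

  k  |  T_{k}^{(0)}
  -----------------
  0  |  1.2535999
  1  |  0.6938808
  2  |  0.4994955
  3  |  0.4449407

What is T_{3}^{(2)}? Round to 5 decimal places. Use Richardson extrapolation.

Richardson extrapolation on the trapezoidal column (denominator 4−1=3):
T_{2}^{(1)} = 0.4994955 + (0.4994955 − 0.6938808)/3 = 0.4347004
T_{3}^{(1)} = (4·0.4449407 − 0.4994955) / 3 = 0.4267558
T_{3}^{(2)} = 0.4267558 + (0.4267558 − 0.4347004)/15 = 0.4262262

0.42623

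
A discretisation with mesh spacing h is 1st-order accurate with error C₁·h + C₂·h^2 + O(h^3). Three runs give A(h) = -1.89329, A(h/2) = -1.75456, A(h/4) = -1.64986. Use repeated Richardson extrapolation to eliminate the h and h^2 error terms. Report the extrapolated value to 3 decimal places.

First eliminate the h term (factor 2^1 = 2):
  B₁ = (2·(-1.75456) − (-1.89329))/1 = -1.61583
  B₂ = (2·(-1.64986) − (-1.75456))/1 = -1.54516
Then eliminate the h^2 term (factor 2^2 = 4):
  (4·(-1.54516) − (-1.61583))/3 = -1.52160

-1.522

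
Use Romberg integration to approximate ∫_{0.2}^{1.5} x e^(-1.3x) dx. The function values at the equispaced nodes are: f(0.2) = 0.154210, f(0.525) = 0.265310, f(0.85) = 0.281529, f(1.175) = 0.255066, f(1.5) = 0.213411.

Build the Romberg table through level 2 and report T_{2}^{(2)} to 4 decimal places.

T_{0}^{(0)} (trapezoid, 1 panel, h=1.3000): 0.238954
T_{1}^{(0)} (trapezoid, 2 panels, h=0.6500): 0.302471
T_{2}^{(0)} (trapezoid, 4 panels, h=0.3250): 0.320358
T_{1}^{(1)} = 0.302471 + (0.302471 − 0.238954)/3 = 0.323643
T_{2}^{(1)} = 0.320358 + (0.320358 − 0.302471)/3 = 0.326320
T_{2}^{(2)} = 0.326320 + (0.326320 − 0.323643)/15 = 0.326498

0.3265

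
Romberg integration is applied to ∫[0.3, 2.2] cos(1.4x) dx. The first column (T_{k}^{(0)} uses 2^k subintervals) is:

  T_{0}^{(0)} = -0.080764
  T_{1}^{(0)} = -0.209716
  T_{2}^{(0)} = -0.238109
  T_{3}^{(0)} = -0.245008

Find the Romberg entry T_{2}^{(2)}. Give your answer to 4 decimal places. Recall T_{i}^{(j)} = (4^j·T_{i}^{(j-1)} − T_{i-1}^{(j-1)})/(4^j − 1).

Richardson extrapolation on the trapezoidal column (denominator 4−1=3):
T_{1}^{(1)} = (4·(-0.209716) − (-0.080764)) / 3 = -0.252700
T_{2}^{(1)} = -0.238109 + (-0.238109 − (-0.209716))/3 = -0.247573
T_{2}^{(2)} = (16·(-0.247573) − (-0.252700)) / 15 = -0.247231

-0.2472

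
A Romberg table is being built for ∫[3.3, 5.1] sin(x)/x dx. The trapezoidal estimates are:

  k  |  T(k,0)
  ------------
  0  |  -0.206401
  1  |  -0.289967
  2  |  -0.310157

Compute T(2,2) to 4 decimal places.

-0.3168

T(1,1) = -0.289967 + (-0.289967 − (-0.206401))/3 = -0.317822
T(2,1) = -0.310157 + (-0.310157 − (-0.289967))/3 = -0.316887
T(2,2) = -0.316887 + (-0.316887 − (-0.317822))/15 = -0.316825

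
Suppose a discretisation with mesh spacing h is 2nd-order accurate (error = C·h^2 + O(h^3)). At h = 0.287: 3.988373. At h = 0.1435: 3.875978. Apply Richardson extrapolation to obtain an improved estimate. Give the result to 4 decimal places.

The leading error scales as h^2; refining by a factor of 2 reduces it by 2^2 = 4.
Extrapolated value = (4·A(h/2) − A(h)) / (4 − 1)
= (4·3.875978 − 3.988373) / 3
= 11.515539 / 3 = 3.838513

3.8385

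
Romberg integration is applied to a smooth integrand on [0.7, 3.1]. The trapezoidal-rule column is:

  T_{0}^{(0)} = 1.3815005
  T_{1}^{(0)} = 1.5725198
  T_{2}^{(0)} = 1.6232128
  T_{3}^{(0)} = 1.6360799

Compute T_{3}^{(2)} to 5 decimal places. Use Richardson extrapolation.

T_{2}^{(1)} = 1.6232128 + (1.6232128 − 1.5725198)/3 = 1.6401105
T_{3}^{(1)} = 1.6360799 + (1.6360799 − 1.6232128)/3 = 1.6403689
T_{3}^{(2)} = 1.6403689 + (1.6403689 − 1.6401105)/15 = 1.6403861

1.64039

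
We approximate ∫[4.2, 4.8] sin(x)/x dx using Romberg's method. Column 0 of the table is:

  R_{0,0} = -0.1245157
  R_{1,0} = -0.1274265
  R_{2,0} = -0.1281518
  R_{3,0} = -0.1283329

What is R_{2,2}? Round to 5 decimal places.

Richardson extrapolation on the trapezoidal column (denominator 4−1=3):
R_{1,1} = -0.1274265 + (-0.1274265 − (-0.1245157))/3 = -0.1283968
R_{2,1} = -0.1281518 + (-0.1281518 − (-0.1274265))/3 = -0.1283936
R_{2,2} = (16·(-0.1283936) − (-0.1283968)) / 15 = -0.1283934
(Column j=1 coincides with Simpson's rule on the same nodes.)

-0.12839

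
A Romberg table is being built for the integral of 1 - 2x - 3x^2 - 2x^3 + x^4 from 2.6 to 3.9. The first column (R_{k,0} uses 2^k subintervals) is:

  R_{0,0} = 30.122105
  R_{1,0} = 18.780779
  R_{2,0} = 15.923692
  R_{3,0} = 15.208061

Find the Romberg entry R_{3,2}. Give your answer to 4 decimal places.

Richardson extrapolation on the trapezoidal column (denominator 4−1=3):
R_{2,1} = (4·15.923692 − 18.780779) / 3 = 14.971330
R_{3,1} = (4·15.208061 − 15.923692) / 3 = 14.969517
R_{3,2} = 14.969517 + (14.969517 − 14.971330)/15 = 14.969396

14.9694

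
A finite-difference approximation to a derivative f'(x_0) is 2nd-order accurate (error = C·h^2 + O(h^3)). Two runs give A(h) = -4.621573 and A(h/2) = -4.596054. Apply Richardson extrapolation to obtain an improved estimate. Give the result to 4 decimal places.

-4.5875

The leading error scales as h^2; refining by a factor of 2 reduces it by 2^2 = 4.
Extrapolated value = (4·A(h/2) − A(h)) / (4 − 1)
= (4·(-4.596054) − (-4.621573)) / 3
= -13.762643 / 3 = -4.587548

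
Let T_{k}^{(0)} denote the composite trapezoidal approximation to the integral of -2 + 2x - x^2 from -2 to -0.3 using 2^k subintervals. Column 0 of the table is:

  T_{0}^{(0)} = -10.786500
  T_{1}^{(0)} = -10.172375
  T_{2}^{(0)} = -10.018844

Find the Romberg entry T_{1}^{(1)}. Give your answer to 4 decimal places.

-9.9677

T_{1}^{(1)} = -10.172375 + (-10.172375 − (-10.786500))/3 = -9.967667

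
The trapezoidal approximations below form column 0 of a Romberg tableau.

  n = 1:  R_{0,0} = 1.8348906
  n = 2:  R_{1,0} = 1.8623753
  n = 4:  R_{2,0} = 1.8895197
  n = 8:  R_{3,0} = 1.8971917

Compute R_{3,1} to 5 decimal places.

Richardson extrapolation on the trapezoidal column (denominator 4−1=3):
R_{3,1} = (4·1.8971917 − 1.8895197) / 3 = 1.8997490
(Column j=1 coincides with Simpson's rule on the same nodes.)

1.89975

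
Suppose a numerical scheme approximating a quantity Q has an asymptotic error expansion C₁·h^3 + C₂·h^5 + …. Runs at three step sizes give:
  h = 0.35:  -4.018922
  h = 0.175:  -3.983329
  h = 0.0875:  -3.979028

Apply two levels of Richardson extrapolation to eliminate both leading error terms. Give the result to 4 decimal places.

-3.9784

First eliminate the h^3 term (factor 2^3 = 8):
  B₁ = (8·(-3.983329) − (-4.018922))/7 = -3.978244
  B₂ = (8·(-3.979028) − (-3.983329))/7 = -3.978414
Then eliminate the h^5 term (factor 2^5 = 32):
  (32·(-3.978414) − (-3.978244))/31 = -3.978419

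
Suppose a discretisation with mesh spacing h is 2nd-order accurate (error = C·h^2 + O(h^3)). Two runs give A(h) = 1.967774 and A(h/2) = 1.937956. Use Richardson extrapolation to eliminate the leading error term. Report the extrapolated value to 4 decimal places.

1.9280

Extrapolated value = (4·A(h/2) − A(h)) / (4 − 1)
= (4·1.937956 − 1.967774) / 3
= 5.784050 / 3 = 1.928017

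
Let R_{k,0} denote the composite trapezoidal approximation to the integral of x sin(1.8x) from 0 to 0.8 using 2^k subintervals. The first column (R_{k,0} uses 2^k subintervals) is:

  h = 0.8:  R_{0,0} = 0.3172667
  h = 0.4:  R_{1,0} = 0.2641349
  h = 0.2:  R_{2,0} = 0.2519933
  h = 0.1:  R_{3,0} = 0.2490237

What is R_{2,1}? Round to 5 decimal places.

Richardson extrapolation on the trapezoidal column (denominator 4−1=3):
R_{2,1} = 0.2519933 + (0.2519933 − 0.2641349)/3 = 0.2479461

0.24795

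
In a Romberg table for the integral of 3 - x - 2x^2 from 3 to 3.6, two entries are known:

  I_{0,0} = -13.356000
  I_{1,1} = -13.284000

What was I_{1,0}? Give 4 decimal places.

From I_{1,1} = (4·I_{1,0} − I_{0,0})/3, solve for I_{1,0}:
4·I_{1,0} = 3·(-13.284000) + (-13.356000) = -53.208000
I_{1,0} = -13.302000

-13.3020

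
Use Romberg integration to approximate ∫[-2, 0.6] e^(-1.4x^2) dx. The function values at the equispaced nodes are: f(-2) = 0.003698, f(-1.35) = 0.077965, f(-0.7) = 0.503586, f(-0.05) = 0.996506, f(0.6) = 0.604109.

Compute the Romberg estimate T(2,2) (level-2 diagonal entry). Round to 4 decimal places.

T(0,0) (trapezoid, 1 panel, h=2.6000): 0.790149
T(1,0) (trapezoid, 2 panels, h=1.3000): 1.049736
T(2,0) (trapezoid, 4 panels, h=0.6500): 1.223274
T(1,1) = 1.049736 + (1.049736 − 0.790149)/3 = 1.136265
T(2,1) = 1.223274 + (1.223274 − 1.049736)/3 = 1.281120
T(2,2) = 1.281120 + (1.281120 − 1.136265)/15 = 1.290777

1.2908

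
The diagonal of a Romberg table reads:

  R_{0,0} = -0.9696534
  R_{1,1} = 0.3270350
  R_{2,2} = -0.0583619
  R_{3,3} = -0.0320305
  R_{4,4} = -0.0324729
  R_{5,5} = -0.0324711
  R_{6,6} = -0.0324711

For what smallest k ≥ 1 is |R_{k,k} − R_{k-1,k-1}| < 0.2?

k = 3

|R_{1,1} − R_{0,0}| = 1.2966884 ≥ 0.2
|R_{2,2} − R_{1,1}| = 0.3853969 ≥ 0.2
|R_{3,3} − R_{2,2}| = 0.0263314 < 0.2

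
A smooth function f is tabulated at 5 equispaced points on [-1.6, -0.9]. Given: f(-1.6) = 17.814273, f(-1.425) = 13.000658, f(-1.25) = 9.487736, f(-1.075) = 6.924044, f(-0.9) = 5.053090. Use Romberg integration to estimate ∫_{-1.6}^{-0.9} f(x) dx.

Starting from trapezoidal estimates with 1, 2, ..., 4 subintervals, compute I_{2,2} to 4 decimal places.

I_{0,0} (trapezoid, 1 panel, h=0.7000): 8.003577
I_{1,0} (trapezoid, 2 panels, h=0.3500): 7.322496
I_{2,0} (trapezoid, 4 panels, h=0.1750): 7.148071
I_{1,1} = 7.322496 + (7.322496 − 8.003577)/3 = 7.095469
I_{2,1} = 7.148071 + (7.148071 − 7.322496)/3 = 7.089929
I_{2,2} = 7.089929 + (7.089929 − 7.095469)/15 = 7.089560

7.0896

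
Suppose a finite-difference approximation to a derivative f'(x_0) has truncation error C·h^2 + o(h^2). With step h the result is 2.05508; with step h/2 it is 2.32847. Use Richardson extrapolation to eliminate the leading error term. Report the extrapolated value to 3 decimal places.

2.420

The leading error scales as h^2; refining by a factor of 2 reduces it by 2^2 = 4.
Extrapolated value = (4·A(h/2) − A(h)) / (4 − 1)
= (4·2.32847 − 2.05508) / 3
= 7.25880 / 3 = 2.41960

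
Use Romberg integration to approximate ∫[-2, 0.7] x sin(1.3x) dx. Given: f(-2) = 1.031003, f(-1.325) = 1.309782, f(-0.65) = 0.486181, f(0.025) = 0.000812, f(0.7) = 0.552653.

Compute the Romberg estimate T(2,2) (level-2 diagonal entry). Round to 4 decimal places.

T(0,0) (trapezoid, 1 panel, h=2.7000): 2.137936
T(1,0) (trapezoid, 2 panels, h=1.3500): 1.725312
T(2,0) (trapezoid, 4 panels, h=0.6750): 1.747307
T(1,1) = 1.725312 + (1.725312 − 2.137936)/3 = 1.587771
T(2,1) = 1.747307 + (1.747307 − 1.725312)/3 = 1.754639
T(2,2) = 1.754639 + (1.754639 − 1.587771)/15 = 1.765764

1.7658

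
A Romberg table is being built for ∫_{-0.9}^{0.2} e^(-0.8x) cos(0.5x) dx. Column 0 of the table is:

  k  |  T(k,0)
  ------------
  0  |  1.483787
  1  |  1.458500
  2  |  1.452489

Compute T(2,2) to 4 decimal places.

Richardson extrapolation on the trapezoidal column (denominator 4−1=3):
T(1,1) = 1.458500 + (1.458500 − 1.483787)/3 = 1.450071
T(2,1) = (4·1.452489 − 1.458500) / 3 = 1.450485
T(2,2) = 1.450485 + (1.450485 − 1.450071)/15 = 1.450513
(Column j=1 coincides with Simpson's rule on the same nodes.)

1.4505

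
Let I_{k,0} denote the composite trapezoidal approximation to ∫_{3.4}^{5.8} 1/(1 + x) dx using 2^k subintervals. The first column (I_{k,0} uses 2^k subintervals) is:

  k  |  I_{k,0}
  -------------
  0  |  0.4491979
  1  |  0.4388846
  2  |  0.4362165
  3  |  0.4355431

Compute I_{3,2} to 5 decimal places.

I_{2,1} = 0.4362165 + (0.4362165 − 0.4388846)/3 = 0.4353271
I_{3,1} = (4·0.4355431 − 0.4362165) / 3 = 0.4353186
I_{3,2} = 0.4353186 + (0.4353186 − 0.4353271)/15 = 0.4353180

0.43532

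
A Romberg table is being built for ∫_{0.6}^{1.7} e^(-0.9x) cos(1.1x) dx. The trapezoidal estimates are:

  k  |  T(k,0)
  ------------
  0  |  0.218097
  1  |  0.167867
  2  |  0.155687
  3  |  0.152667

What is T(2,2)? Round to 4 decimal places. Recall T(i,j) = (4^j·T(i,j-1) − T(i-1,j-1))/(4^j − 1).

Richardson extrapolation on the trapezoidal column (denominator 4−1=3):
T(1,1) = (4·0.167867 − 0.218097) / 3 = 0.151124
T(2,1) = (4·0.155687 − 0.167867) / 3 = 0.151627
T(2,2) = 0.151627 + (0.151627 − 0.151124)/15 = 0.151661

0.1517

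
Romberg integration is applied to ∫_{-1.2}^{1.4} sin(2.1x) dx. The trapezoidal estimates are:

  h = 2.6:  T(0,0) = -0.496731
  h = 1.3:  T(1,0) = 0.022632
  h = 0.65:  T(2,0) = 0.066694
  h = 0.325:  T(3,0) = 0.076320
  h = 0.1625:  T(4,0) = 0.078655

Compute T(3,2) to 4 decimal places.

Richardson extrapolation on the trapezoidal column (denominator 4−1=3):
T(2,1) = 0.066694 + (0.066694 − 0.022632)/3 = 0.081381
T(3,1) = (4·0.076320 − 0.066694) / 3 = 0.079529
T(3,2) = 0.079529 + (0.079529 − 0.081381)/15 = 0.079406

0.0794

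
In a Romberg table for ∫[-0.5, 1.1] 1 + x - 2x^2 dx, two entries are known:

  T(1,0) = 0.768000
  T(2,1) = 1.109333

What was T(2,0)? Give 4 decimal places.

From T(2,1) = (4·T(2,0) − T(1,0))/3, solve for T(2,0):
4·T(2,0) = 3·1.109333 + 0.768000 = 4.095999
T(2,0) = 1.024000

1.0240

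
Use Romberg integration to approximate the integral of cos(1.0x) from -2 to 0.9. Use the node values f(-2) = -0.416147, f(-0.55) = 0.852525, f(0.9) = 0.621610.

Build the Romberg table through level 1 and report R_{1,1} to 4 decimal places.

R_{0,0} (trapezoid, 1 panel, h=2.9000): 0.297921
R_{1,0} (trapezoid, 2 panels, h=1.4500): 1.385122
R_{1,1} = 1.385122 + (1.385122 − 0.297921)/3 = 1.747522

1.7475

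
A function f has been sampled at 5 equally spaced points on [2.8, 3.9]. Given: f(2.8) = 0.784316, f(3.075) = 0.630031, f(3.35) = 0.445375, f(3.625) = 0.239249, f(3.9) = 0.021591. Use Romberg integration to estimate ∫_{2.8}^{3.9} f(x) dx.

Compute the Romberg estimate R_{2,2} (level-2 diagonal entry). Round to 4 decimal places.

0.4743

R_{0,0} (trapezoid, 1 panel, h=1.1000): 0.443249
R_{1,0} (trapezoid, 2 panels, h=0.5500): 0.466581
R_{2,0} (trapezoid, 4 panels, h=0.2750): 0.472342
R_{1,1} = 0.466581 + (0.466581 − 0.443249)/3 = 0.474358
R_{2,1} = 0.472342 + (0.472342 − 0.466581)/3 = 0.474262
R_{2,2} = 0.474262 + (0.474262 − 0.474358)/15 = 0.474256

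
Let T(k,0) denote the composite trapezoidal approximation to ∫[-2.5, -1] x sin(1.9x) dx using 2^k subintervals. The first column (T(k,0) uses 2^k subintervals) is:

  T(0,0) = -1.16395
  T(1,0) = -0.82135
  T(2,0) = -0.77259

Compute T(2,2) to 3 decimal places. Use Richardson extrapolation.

-0.760

Richardson extrapolation on the trapezoidal column (denominator 4−1=3):
T(1,1) = -0.82135 + (-0.82135 − (-1.16395))/3 = -0.70715
T(2,1) = -0.77259 + (-0.77259 − (-0.82135))/3 = -0.75634
T(2,2) = (16·(-0.75634) − (-0.70715)) / 15 = -0.75962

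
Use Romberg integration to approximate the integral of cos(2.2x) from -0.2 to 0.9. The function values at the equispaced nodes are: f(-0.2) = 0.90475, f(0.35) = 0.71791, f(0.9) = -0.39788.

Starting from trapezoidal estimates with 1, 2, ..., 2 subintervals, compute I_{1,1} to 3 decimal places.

0.619

I_{0,0} (trapezoid, 1 panel, h=1.1000): 0.27878
I_{1,0} (trapezoid, 2 panels, h=0.5500): 0.53424
I_{1,1} = 0.53424 + (0.53424 − 0.27878)/3 = 0.61939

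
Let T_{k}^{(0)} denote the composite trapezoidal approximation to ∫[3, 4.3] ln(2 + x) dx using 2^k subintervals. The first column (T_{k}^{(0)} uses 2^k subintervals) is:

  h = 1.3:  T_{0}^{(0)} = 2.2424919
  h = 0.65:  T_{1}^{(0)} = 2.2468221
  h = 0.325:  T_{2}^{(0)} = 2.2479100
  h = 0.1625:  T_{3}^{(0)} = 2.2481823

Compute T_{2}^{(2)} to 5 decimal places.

2.24827

T_{1}^{(1)} = 2.2468221 + (2.2468221 − 2.2424919)/3 = 2.2482655
T_{2}^{(1)} = (4·2.2479100 − 2.2468221) / 3 = 2.2482726
T_{2}^{(2)} = (16·2.2482726 − 2.2482655) / 15 = 2.2482731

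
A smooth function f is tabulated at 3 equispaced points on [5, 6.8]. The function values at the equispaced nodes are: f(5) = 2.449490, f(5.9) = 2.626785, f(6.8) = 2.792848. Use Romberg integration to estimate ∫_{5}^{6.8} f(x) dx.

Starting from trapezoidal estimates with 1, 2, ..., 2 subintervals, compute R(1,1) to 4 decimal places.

4.7248

R(0,0) (trapezoid, 1 panel, h=1.8000): 4.718104
R(1,0) (trapezoid, 2 panels, h=0.9000): 4.723159
R(1,1) = 4.723159 + (4.723159 − 4.718104)/3 = 4.724844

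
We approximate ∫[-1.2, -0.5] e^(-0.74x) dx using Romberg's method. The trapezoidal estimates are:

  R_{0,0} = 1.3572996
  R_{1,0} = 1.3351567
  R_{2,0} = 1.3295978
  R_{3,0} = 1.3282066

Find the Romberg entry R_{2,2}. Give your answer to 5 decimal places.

1.32774

Richardson extrapolation on the trapezoidal column (denominator 4−1=3):
R_{1,1} = (4·1.3351567 − 1.3572996) / 3 = 1.3277757
R_{2,1} = (4·1.3295978 − 1.3351567) / 3 = 1.3277448
R_{2,2} = (16·1.3277448 − 1.3277757) / 15 = 1.3277427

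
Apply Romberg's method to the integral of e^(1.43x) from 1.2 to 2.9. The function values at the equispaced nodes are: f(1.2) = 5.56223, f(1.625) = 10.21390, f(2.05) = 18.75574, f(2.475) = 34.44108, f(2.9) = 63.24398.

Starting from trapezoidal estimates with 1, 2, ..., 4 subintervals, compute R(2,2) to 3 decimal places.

40.340

R(0,0) (trapezoid, 1 panel, h=1.7000): 58.48528
R(1,0) (trapezoid, 2 panels, h=0.8500): 45.18502
R(2,0) (trapezoid, 4 panels, h=0.4250): 41.57088
R(1,1) = 45.18502 + (45.18502 − 58.48528)/3 = 40.75160
R(2,1) = 41.57088 + (41.57088 − 45.18502)/3 = 40.36617
R(2,2) = 40.36617 + (40.36617 − 40.75160)/15 = 40.34047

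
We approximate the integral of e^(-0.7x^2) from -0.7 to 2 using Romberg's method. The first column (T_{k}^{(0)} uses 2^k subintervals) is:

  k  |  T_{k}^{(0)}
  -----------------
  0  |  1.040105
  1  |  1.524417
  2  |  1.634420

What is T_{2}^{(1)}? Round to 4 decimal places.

1.6711

Richardson extrapolation on the trapezoidal column (denominator 4−1=3):
T_{2}^{(1)} = 1.634420 + (1.634420 − 1.524417)/3 = 1.671088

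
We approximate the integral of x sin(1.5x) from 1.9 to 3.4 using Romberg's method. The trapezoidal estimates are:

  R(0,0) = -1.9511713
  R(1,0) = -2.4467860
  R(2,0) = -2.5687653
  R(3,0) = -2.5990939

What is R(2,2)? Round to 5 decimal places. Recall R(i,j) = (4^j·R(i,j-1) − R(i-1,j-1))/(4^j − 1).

R(1,1) = -2.4467860 + (-2.4467860 − (-1.9511713))/3 = -2.6119909
R(2,1) = (4·(-2.5687653) − (-2.4467860)) / 3 = -2.6094251
R(2,2) = -2.6094251 + (-2.6094251 − (-2.6119909))/15 = -2.6092540

-2.60925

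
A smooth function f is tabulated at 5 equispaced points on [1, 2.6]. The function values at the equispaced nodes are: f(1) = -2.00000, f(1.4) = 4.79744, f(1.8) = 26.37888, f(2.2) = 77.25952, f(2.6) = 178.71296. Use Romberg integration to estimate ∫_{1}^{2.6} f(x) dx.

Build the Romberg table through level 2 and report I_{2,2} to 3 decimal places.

74.300

I_{0,0} (trapezoid, 1 panel, h=1.6000): 141.37037
I_{1,0} (trapezoid, 2 panels, h=0.8000): 91.78829
I_{2,0} (trapezoid, 4 panels, h=0.4000): 78.71693
I_{1,1} = 91.78829 + (91.78829 − 141.37037)/3 = 75.26093
I_{2,1} = 78.71693 + (78.71693 − 91.78829)/3 = 74.35981
I_{2,2} = 74.35981 + (74.35981 − 75.26093)/15 = 74.29974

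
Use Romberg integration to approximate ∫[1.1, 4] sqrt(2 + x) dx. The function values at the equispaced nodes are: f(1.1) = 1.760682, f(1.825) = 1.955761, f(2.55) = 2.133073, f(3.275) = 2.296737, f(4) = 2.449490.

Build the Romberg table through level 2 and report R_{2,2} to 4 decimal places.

R_{0,0} (trapezoid, 1 panel, h=2.9000): 6.104749
R_{1,0} (trapezoid, 2 panels, h=1.4500): 6.145331
R_{2,0} (trapezoid, 4 panels, h=0.7250): 6.155726
R_{1,1} = 6.145331 + (6.145331 − 6.104749)/3 = 6.158858
R_{2,1} = 6.155726 + (6.155726 − 6.145331)/3 = 6.159191
R_{2,2} = 6.159191 + (6.159191 − 6.158858)/15 = 6.159213

6.1592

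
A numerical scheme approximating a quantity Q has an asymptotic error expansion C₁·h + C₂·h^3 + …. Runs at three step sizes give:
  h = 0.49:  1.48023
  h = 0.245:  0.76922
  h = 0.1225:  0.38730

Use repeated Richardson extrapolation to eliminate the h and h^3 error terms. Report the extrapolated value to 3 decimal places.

First eliminate the h term (factor 2^1 = 2):
  B₁ = (2·0.76922 − 1.48023)/1 = 0.05821
  B₂ = (2·0.38730 − 0.76922)/1 = 0.00538
Then eliminate the h^3 term (factor 2^3 = 8):
  (8·0.00538 − 0.05821)/7 = -0.00217

-0.002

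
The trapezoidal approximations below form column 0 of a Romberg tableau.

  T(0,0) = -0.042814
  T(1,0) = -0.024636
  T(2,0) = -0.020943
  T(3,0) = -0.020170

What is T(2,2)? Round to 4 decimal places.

-0.0198

T(1,1) = -0.024636 + (-0.024636 − (-0.042814))/3 = -0.018577
T(2,1) = (4·(-0.020943) − (-0.024636)) / 3 = -0.019712
T(2,2) = -0.019712 + (-0.019712 − (-0.018577))/15 = -0.019788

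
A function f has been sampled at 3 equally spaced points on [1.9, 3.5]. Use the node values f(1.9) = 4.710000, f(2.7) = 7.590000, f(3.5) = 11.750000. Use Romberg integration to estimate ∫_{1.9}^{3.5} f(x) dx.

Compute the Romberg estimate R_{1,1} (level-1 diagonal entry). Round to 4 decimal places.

R_{0,0} (trapezoid, 1 panel, h=1.6000): 13.168000
R_{1,0} (trapezoid, 2 panels, h=0.8000): 12.656000
R_{1,1} = 12.656000 + (12.656000 − 13.168000)/3 = 12.485333

12.4853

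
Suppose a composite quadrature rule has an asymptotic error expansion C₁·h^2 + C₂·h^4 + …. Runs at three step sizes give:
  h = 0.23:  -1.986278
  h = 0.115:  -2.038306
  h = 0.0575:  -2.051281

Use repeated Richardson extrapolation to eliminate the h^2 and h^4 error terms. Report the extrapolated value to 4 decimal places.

First eliminate the h^2 term (factor 2^2 = 4):
  B₁ = (4·(-2.038306) − (-1.986278))/3 = -2.055649
  B₂ = (4·(-2.051281) − (-2.038306))/3 = -2.055606
Then eliminate the h^4 term (factor 2^4 = 16):
  (16·(-2.055606) − (-2.055649))/15 = -2.055603

-2.0556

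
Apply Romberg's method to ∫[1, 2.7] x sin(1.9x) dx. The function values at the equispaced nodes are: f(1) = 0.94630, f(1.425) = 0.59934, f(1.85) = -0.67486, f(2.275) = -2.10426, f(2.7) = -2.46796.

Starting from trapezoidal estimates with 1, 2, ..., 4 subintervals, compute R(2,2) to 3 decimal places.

R(0,0) (trapezoid, 1 panel, h=1.7000): -1.29341
R(1,0) (trapezoid, 2 panels, h=0.8500): -1.22034
R(2,0) (trapezoid, 4 panels, h=0.4250): -1.24976
R(1,1) = -1.22034 + (-1.22034 − (-1.29341))/3 = -1.19598
R(2,1) = -1.24976 + (-1.24976 − (-1.22034))/3 = -1.25957
R(2,2) = -1.25957 + (-1.25957 − (-1.19598))/15 = -1.26381

-1.264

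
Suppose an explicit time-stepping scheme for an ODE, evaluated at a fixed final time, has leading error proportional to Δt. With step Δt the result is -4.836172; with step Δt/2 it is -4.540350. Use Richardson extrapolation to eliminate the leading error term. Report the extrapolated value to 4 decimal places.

-4.2445

Extrapolated value = (2·A(Δt/2) − A(Δt)) / (2 − 1)
= (2·(-4.540350) − (-4.836172)) / 1
= -4.244528 / 1 = -4.244528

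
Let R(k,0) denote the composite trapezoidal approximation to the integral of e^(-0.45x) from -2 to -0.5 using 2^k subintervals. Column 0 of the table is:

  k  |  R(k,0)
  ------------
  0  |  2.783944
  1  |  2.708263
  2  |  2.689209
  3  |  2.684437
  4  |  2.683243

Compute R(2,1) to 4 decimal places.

Richardson extrapolation on the trapezoidal column (denominator 4−1=3):
R(2,1) = 2.689209 + (2.689209 − 2.708263)/3 = 2.682858
(Column j=1 coincides with Simpson's rule on the same nodes.)

2.6829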